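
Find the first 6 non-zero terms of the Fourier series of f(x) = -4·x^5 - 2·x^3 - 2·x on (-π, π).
(-940 - 8·π^4 + 156·π^2)·sin(x) + (-18·π^2 + 29 + 4·π^4)·sin(2·x) + (-8·π^4/3 - 356/81 + 124·π^2/27)·sin(3·x) + (-3·π^2/2 + 25/16 + 2·π^4)·sin(4·x) + (-8·π^4/5 - 572/625 + 12·π^2/25)·sin(5·x) + (-2·π^2/27 + 55/81 + 4·π^4/3)·sin(6·x)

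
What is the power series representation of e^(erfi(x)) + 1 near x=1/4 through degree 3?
1 + e^(erfi(1/4)) + 2·e^(1/16)·e^(erfi(1/4))·(x - 1/4)/√(π) + (π·e^(1/16)·e^(erfi(1/4)) + 4·√(π)·e^(1/8)·e^(erfi(1/4)))·(x - 1/4)^2/(2·π^(3/2)) + (16·π^(3/2)·e^(3/16)·e^(erfi(1/4)) + 12·π^2·e^(1/8)·e^(erfi(1/4)) + 9·π^(5/2)·e^(1/16)·e^(erfi(1/4)))·(x - 1/4)^3/(12·π^3)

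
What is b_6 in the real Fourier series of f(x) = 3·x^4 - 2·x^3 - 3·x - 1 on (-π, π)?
b_6 = (1/π) ∫_{-π}^{π} f(x)·sin(6x) dx.
Evaluate the integral (use parity and integration by parts as needed): b_6 = 8/9 + 2·π^2/3.

Final answer: 8/9 + 2·π^2/3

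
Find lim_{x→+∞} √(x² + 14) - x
This is an ∞ − ∞ indeterminate form.
Multiply and divide by the conjugate √(x²+14) + x; the x² terms cancel, leaving 14/(√(x²+14)+x) → 0.
Limit = 0.

Final answer: 0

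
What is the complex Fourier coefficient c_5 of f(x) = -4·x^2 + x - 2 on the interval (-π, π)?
Compute the real Fourier coefficients first: a_5 = 16/25, b_5 = 2/5.
Then c_5 = (a_5 − i·b_5)/2 = 8/25 - i/5.

Final answer: 8/25 - i/5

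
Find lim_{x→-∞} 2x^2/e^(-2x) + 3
The quotient is an ∞/∞ indeterminate form as x → -∞.
Compare growth rates of the dominant terms (exponentials ≫ polynomials ≫ logarithms), or apply L'Hôpital's rule; the quotient → 0.
Adding the constant: 0 + 3 = 3. Limit = 3.

Final answer: 3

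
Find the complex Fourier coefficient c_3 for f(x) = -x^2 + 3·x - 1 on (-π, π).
Compute the real Fourier coefficients first: a_3 = 4/9, b_3 = 2.
Then c_3 = (a_3 − i·b_3)/2 = 2/9 - i.

Final answer: 2/9 - i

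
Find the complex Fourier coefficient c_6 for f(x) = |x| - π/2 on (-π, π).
Compute the real Fourier coefficients first: a_6 = 0, b_6 = 0.
Then c_6 = (a_6 − i·b_6)/2 = 0.

Final answer: 0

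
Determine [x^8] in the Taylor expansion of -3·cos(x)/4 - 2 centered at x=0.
Expand to order 8: -3·cos(x)/4 - 2 = -x^8/53760 + x^6/960 - x^4/32 + 3·x^2/8 - 11/4 + O(x^9).
The coefficient of x^8 is -1/53760.

Final answer: -1/53760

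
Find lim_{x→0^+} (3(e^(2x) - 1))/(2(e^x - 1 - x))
Both numerator and denominator → 0 as x → 0^+; this is a 0/0 indeterminate form.
Expand each to leading order near x = 0: numerator ~ 6·x, denominator ~ x^2.
The limit of the ratio is ∞.

Final answer: ∞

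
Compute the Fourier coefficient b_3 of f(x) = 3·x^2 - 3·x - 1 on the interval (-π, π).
b_3 = (1/π) ∫_{-π}^{π} f(x)·sin(3x) dx.
Evaluate the integral (use parity and integration by parts as needed): b_3 = -2.

Final answer: -2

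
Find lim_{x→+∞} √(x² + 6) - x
This is an ∞ − ∞ indeterminate form.
Multiply and divide by the conjugate √(x²+6) + x; the x² terms cancel, leaving 6/(√(x²+6)+x) → 0.
Limit = 0.

Final answer: 0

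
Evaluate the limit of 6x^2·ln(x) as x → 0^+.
This is a 0·∞ indeterminate form at x → 0⁺.
Rewrite the product as 6·ln(x) / x^(-2) and apply L'Hôpital, or use the standard hierarchy x^(-2) ≫ |ln x| as x → 0⁺.
The indeterminate product → 0, so the limit = 0.

Final answer: 0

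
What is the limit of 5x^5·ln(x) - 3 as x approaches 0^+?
The product is a 0·∞ indeterminate form at x → 0⁺.
Rewrite the product as 5·ln(x) / x^(-5) and apply L'Hôpital, or use the standard hierarchy x^(-5) ≫ |ln x| as x → 0⁺.
The indeterminate product → 0, so the limit = -3.

Final answer: -3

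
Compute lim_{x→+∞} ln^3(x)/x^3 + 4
The quotient is an ∞/∞ indeterminate form as x → +∞.
The polynomial denominator x^3 dominates the logarithmic numerator (any positive power of x ≫ ln^3(x) as x → ∞), so the quotient → 0.
Adding the constant: 0 + 4 = 4. Limit = 4.

Final answer: 4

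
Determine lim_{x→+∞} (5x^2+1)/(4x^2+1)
This is an ∞/∞ indeterminate form as x → +∞.
Divide numerator and denominator by x^2 and let the lower-order terms vanish; the leading terms give 5/4.
Limit = 5/4.

Final answer: 5/4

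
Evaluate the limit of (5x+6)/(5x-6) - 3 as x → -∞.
Evaluate the dominant behaviour as x → -∞; each term tends to a finite value or vanishes.
Limit = -2.

Final answer: -2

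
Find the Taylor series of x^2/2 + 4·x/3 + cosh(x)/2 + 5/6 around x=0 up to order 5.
x^4/48 + 3·x^2/4 + 4·x/3 + 4/3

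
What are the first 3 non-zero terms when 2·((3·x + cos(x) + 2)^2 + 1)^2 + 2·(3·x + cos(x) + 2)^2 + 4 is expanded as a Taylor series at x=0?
900·x^2 + 756·x + 222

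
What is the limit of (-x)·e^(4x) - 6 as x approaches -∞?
The product is a 0·∞ indeterminate form at x → -∞.
Rewrite the product as (-x) / e^(-4x) (an ∞/∞ form) and apply L'Hôpital, or use the standard hierarchy e^(4|x|) ≫ |(-x)| as x → -∞.
The indeterminate product → 0, so the limit = -6.

Final answer: -6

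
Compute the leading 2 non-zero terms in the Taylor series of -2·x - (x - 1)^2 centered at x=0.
-x^2 - 1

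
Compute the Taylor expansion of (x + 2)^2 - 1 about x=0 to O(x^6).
x^2 + 4·x + 3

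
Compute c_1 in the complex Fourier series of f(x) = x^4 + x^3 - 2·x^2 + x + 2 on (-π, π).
Compute the real Fourier coefficients first: a_1 = 56 - 8·π^2, b_1 = -10 + 2·π^2.
Then c_1 = (a_1 − i·b_1)/2 = -4·π^2 + 28 - i·π^2 + 5·i.

Final answer: -4·π^2 + 28 - i·π^2 + 5·i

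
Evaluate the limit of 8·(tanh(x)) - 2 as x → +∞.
Evaluate the dominant behaviour as x → +∞; each term tends to a finite value or vanishes.
Limit = 6.

Final answer: 6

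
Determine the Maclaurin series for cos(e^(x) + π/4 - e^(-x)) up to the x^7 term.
-19·√(2)·x^7/720 + 2·√(2)·x^6/15 + 23·√(2)·x^5/120 + √(2)·x^3/2 - √(2)·x^2 - √(2)·x + √(2)/2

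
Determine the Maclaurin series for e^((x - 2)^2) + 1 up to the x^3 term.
-44·x^3·e^(4)/3 + 9·x^2·e^(4) - 4·x·e^(4) + 1 + e^(4)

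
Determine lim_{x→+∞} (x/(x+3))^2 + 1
As x → +∞: x/(x+3) = 1/(1 + 3/x) → 1, and the 2nd power of a limit-1 base also → 1; with the additive constant, 1 + 1 = 2.
Limit = 2.

Final answer: 2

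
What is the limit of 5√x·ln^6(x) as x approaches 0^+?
This is a 0·∞ indeterminate form at x → 0⁺.
Rewrite the product as 5·ln^6(x) / x^(-1/2) and apply L'Hôpital, or use the standard hierarchy x^(-1/2) ≫ |ln x|^6 as x → 0⁺.
The indeterminate product → 0, so the limit = 0.

Final answer: 0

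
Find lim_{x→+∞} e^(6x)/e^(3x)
This is an ∞/∞ indeterminate form as x → +∞.
Rewrite e^(6x)/e^(3x) = e^((6−3)x) = e^(3x); the exponent coefficient is 3 > 0 so e^(3x) → ∞.
Limit = ∞.

Final answer: ∞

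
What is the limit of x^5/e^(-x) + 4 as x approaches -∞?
The quotient is an ∞/∞ indeterminate form as x → -∞.
Compare growth rates of the dominant terms (exponentials ≫ polynomials ≫ logarithms), or apply L'Hôpital's rule; the quotient → 0.
Adding the constant: 0 + 4 = 4. Limit = 4.

Final answer: 4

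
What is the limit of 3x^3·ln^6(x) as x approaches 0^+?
This is a 0·∞ indeterminate form at x → 0⁺.
Rewrite the product as 3·ln^6(x) / x^(-3) and apply L'Hôpital, or use the standard hierarchy x^(-3) ≫ |ln x|^6 as x → 0⁺.
The indeterminate product → 0, so the limit = 0.

Final answer: 0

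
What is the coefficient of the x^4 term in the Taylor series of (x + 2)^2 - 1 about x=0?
Expand to order 4: (x + 2)^2 - 1 = x^2 + 4·x + 3 + O(x^5).
The coefficient of x^4 is 0.

Final answer: 0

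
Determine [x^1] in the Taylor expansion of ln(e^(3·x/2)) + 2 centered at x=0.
Expand to order 1: ln(e^(3·x/2)) + 2 = 3·x/2 + 2 + O(x^2).
The coefficient of x^1 is 3/2.

Final answer: 3/2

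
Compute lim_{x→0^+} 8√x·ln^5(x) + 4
The product is a 0·∞ indeterminate form at x → 0⁺.
Rewrite the product as 8·ln^5(x) / x^(-1/2) and apply L'Hôpital, or use the standard hierarchy x^(-1/2) ≫ |ln x|^5 as x → 0⁺.
The indeterminate product → 0, so the limit = 4.

Final answer: 4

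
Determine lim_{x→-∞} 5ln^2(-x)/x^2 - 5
The quotient is an ∞/∞ indeterminate form as x → -∞.
Compare growth rates of the dominant terms (exponentials ≫ polynomials ≫ logarithms), or apply L'Hôpital's rule; the quotient → 0.
Adding the constant: 0 - 5 = -5. Limit = -5.

Final answer: -5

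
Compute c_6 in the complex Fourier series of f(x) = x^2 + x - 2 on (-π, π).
Compute the real Fourier coefficients first: a_6 = 1/9, b_6 = -1/3.
Then c_6 = (a_6 − i·b_6)/2 = 1/18 + i/6.

Final answer: 1/18 + i/6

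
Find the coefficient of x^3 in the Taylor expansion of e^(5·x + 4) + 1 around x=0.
Expand to order 3: e^(5·x + 4) + 1 = 125·x^3·e^(4)/6 + 25·x^2·e^(4)/2 + 5·x·e^(4) + 1 + e^(4) + O(x^4).
The coefficient of x^3 is 125·e^(4)/6.

Final answer: 125·e^(4)/6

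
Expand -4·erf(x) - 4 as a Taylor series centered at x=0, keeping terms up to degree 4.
8·x^3/(3·√(π)) - 8·x/√(π) - 4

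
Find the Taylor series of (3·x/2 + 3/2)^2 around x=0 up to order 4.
9·x^2/4 + 9·x/2 + 9/4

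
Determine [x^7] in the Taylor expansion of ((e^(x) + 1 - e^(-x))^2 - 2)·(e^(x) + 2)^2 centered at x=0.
Expand to order 7: ((e^(x) + 1 - e^(-x))^2 - 2)·(e^(x) + 2)^2 = 628·x^7/105 + 2323·x^6/180 + 22·x^5 + 235·x^4/6 + 44·x^3 + 56·x^2 + 30·x - 9 + O(x^8).
The coefficient of x^7 is 628/105.

Final answer: 628/105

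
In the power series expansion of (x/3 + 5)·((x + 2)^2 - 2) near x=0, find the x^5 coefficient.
Expand to order 5: (x/3 + 5)·((x + 2)^2 - 2) = x^3/3 + 19·x^2/3 + 62·x/3 + 10 + O(x^6).
The coefficient of x^5 is 0.

Final answer: 0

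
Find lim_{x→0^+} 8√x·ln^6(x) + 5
The product is a 0·∞ indeterminate form at x → 0⁺.
Rewrite the product as 8·ln^6(x) / x^(-1/2) and apply L'Hôpital, or use the standard hierarchy x^(-1/2) ≫ |ln x|^6 as x → 0⁺.
The indeterminate product → 0, so the limit = 5.

Final answer: 5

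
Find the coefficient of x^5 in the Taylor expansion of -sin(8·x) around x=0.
Expand to order 5: -sin(8·x) = -4096·x^5/15 + 256·x^3/3 - 8·x + O(x^6).
The coefficient of x^5 is -4096/15.

Final answer: -4096/15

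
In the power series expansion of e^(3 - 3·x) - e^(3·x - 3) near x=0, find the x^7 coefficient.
Expand to order 7: e^(3 - 3·x) - e^(3·x - 3) = x^7·(-243·e^(3)/560 - 243·e^(-3)/560) + x^6·(-81·e^(-3)/80 + 81·e^(3)/80) + x^5·(-81·e^(3)/40 - 81·e^(-3)/40) + x^4·(-27·e^(-3)/8 + 27·e^(3)/8) + x^3·(-9·e^(3)/2 - 9·e^(-3)/2) + x^2·(-9·e^(-3)/2 + 9·e^(3)/2) + x·(-3·e^(3) - 3·e^(-3)) - e^(-3) + e^(3) + O(x^8).
The coefficient of x^7 is -243·e^(3)/560 - 243·e^(-3)/560.

Final answer: -243·e^(3)/560 - 243·e^(-3)/560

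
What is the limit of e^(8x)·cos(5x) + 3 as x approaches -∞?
Evaluate the dominant behaviour as x → -∞; each term tends to a finite value or vanishes.
Limit = 3.

Final answer: 3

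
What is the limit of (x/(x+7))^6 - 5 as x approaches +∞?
As x → +∞: x/(x+7) = 1/(1 + 7/x) → 1, and the 6th power of a limit-1 base also → 1; with the additive constant, 1 - 5 = -4.
Limit = -4.

Final answer: -4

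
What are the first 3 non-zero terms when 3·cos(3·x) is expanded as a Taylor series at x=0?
81·x^4/8 - 27·x^2/2 + 3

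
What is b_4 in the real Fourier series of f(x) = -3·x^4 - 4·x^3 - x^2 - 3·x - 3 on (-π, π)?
b_4 = (1/π) ∫_{-π}^{π} f(x)·sin(4x) dx.
Evaluate the integral (use parity and integration by parts as needed): b_4 = 3/4 + 2·π^2.

Final answer: 3/4 + 2·π^2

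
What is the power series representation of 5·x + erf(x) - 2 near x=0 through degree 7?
-x^7/(21·√(π)) + x^5/(5·√(π)) - 2·x^3/(3·√(π)) + x·(2/√(π) + 5) - 2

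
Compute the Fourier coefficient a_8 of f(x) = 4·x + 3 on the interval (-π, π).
a_8 = (1/π) ∫_{-π}^{π} f(x)·cos(8x) dx.
Evaluate the integral (use parity and integration by parts as needed): a_8 = 0.

Final answer: 0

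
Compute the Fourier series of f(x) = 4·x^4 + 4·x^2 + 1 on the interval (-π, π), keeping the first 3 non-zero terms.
(176 - 32·π^2)·cos(x) + (-8 + 8·π^2)·cos(2·x) + 1 + 4·π^2/3 + 4·π^4/5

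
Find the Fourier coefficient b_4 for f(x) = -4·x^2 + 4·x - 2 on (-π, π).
b_4 = (1/π) ∫_{-π}^{π} f(x)·sin(4x) dx.
Evaluate the integral (use parity and integration by parts as needed): b_4 = -2.

Final answer: -2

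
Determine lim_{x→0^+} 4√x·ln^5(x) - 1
The product is a 0·∞ indeterminate form at x → 0⁺.
Rewrite the product as 4·ln^5(x) / x^(-1/2) and apply L'Hôpital, or use the standard hierarchy x^(-1/2) ≫ |ln x|^5 as x → 0⁺.
The indeterminate product → 0, so the limit = -1.

Final answer: -1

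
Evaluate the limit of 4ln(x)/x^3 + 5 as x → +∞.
The quotient is an ∞/∞ indeterminate form as x → +∞.
The polynomial denominator x^3 dominates the logarithmic numerator (any positive power of x ≫ ln(x) as x → ∞), so the quotient → 0.
Adding the constant: 0 + 5 = 5. Limit = 5.

Final answer: 5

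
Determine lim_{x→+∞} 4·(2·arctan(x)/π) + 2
Evaluate the dominant behaviour as x → +∞; each term tends to a finite value or vanishes.
Limit = 6.

Final answer: 6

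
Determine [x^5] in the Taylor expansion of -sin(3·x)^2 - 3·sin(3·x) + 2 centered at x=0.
Expand to order 5: -sin(3·x)^2 - 3·sin(3·x) + 2 = -243·x^5/40 + 27·x^4 + 27·x^3/2 - 9·x^2 - 9·x + 2 + O(x^6).
The coefficient of x^5 is -243/40.

Final answer: -243/40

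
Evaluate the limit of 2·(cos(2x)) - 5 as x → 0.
Direct substitution at x = 0 gives -3.

Final answer: -3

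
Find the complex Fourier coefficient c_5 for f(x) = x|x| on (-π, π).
Compute the real Fourier coefficients first: a_5 = 0, b_5 = (-8 + 50·π^2)/(125·π).
Then c_5 = (a_5 − i·b_5)/2 = -i·π/5 + 4·i/(125·π).

Final answer: -i·π/5 + 4·i/(125·π)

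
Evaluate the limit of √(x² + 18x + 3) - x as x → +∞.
This is an ∞ − ∞ indeterminate form.
Multiply and divide by the conjugate √(x²+18x + 3) + x; the x² terms cancel, leaving (18x + 3)/(√(x²+18x + 3)+x) → 18/2 = 9.
Limit = 9.

Final answer: 9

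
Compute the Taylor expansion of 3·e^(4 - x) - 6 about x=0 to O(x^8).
-x^7·e^(4)/1680 + x^6·e^(4)/240 - x^5·e^(4)/40 + x^4·e^(4)/8 - x^3·e^(4)/2 + 3·x^2·e^(4)/2 - 3·x·e^(4) - 6 + 3·e^(4)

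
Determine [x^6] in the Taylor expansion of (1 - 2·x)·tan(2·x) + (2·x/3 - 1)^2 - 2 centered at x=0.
Expand to order 6: (1 - 2·x)·tan(2·x) + (2·x/3 - 1)^2 - 2 = -128·x^6/15 + 64·x^5/15 - 16·x^4/3 + 8·x^3/3 - 32·x^2/9 + 2·x/3 - 1 + O(x^7).
The coefficient of x^6 is -128/15.

Final answer: -128/15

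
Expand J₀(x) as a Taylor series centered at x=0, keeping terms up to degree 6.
-x^6/2304 + x^4/64 - x^2/4 + 1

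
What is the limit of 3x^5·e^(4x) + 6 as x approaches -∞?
The product is a 0·∞ indeterminate form at x → -∞.
Rewrite the product as 3x^5 / e^(-4x) (an ∞/∞ form) and apply L'Hôpital, or use the standard hierarchy e^(4|x|) ≫ |x^5| as x → -∞.
The indeterminate product → 0, so the limit = 6.

Final answer: 6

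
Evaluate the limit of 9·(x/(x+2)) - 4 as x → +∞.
Evaluate the dominant behaviour as x → +∞; each term tends to a finite value or vanishes.
Limit = 5.

Final answer: 5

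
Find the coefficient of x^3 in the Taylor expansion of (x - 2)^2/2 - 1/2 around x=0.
Expand to order 3: (x - 2)^2/2 - 1/2 = x^2/2 - 2·x + 3/2 + O(x^4).
The coefficient of x^3 is 0.

Final answer: 0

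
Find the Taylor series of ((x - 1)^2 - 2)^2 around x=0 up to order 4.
x^4 - 4·x^3 + 2·x^2 + 4·x + 1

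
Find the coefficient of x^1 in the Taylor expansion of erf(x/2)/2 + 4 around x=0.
Expand to order 1: erf(x/2)/2 + 4 = x/(2·√(π)) + 4 + O(x^2).
The coefficient of x^1 is 1/(2·√(π)).

Final answer: 1/(2·√(π))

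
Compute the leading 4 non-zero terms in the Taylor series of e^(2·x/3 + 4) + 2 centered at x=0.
4·x^3·e^(4)/81 + 2·x^2·e^(4)/9 + 2·x·e^(4)/3 + 2 + e^(4)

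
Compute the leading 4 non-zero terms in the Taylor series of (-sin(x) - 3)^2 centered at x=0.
-x^3 + x^2 + 6·x + 9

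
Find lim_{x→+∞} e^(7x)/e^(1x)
This is an ∞/∞ indeterminate form as x → +∞.
Rewrite e^(7x)/e^(1x) = e^((7−1)x) = e^(6x); the exponent coefficient is 6 > 0 so e^(6x) → ∞.
Limit = ∞.

Final answer: ∞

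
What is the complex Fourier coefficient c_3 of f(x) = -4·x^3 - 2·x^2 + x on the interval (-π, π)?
Compute the real Fourier coefficients first: a_3 = 8/9, b_3 = 22/9 - 8·π^2/3.
Then c_3 = (a_3 − i·b_3)/2 = 4/9 - 11·i/9 + 4·i·π^2/3.

Final answer: 4/9 - 11·i/9 + 4·i·π^2/3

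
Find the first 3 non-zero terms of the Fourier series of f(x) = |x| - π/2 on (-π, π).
-4·cos(x)/π - 4·cos(3·x)/(9·π) - 4·cos(5·x)/(25·π)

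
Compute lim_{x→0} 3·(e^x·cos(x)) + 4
Direct substitution at x = 0 gives 7.

Final answer: 7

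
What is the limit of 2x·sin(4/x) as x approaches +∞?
As x → +∞: let u = 4/x → 0⁺; then 2·x·sin(4/x) = 2·4·sin(u)/u → 2·4·1 = 8.
Limit = 8.

Final answer: 8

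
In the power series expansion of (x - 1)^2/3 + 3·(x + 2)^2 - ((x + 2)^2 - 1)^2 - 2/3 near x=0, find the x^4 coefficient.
Expand to order 4: (x - 1)^2/3 + 3·(x + 2)^2 - ((x + 2)^2 - 1)^2 - 2/3 = -x^4 - 8·x^3 - 56·x^2/3 - 38·x/3 + 8/3 + O(x^5).
The coefficient of x^4 is -1.

Final answer: -1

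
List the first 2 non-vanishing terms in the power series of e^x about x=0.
x + 1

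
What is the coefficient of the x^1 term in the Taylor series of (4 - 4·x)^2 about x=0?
Expand to order 1: (4 - 4·x)^2 = 16 - 32·x + O(x^2).
The coefficient of x^1 is -32.

Final answer: -32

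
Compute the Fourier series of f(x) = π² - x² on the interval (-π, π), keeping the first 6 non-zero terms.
4·cos(x) - cos(2·x) + 4·cos(3·x)/9 - cos(4·x)/4 + 4·cos(5·x)/25 + 2·π^2/3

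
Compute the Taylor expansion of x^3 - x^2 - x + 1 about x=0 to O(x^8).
x^3 - x^2 - x + 1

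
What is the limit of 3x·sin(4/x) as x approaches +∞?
As x → +∞: let u = 4/x → 0⁺; then 3·x·sin(4/x) = 3·4·sin(u)/u → 3·4·1 = 12.
Limit = 12.

Final answer: 12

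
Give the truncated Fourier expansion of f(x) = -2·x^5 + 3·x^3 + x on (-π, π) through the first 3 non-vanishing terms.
(-514 - 4·π^4 + 86·π^2)·sin(x) + (-13·π^2 + 37/2 + 2·π^4)·sin(2·x) + (-4·π^4/3 - 214/81 + 134·π^2/27)·sin(3·x)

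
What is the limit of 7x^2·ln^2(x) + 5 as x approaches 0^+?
The product is a 0·∞ indeterminate form at x → 0⁺.
Rewrite the product as 7·ln^2(x) / x^(-2) and apply L'Hôpital, or use the standard hierarchy x^(-2) ≫ |ln x|^2 as x → 0⁺.
The indeterminate product → 0, so the limit = 5.

Final answer: 5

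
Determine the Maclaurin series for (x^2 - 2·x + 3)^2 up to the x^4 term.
x^4 - 4·x^3 + 10·x^2 - 12·x + 9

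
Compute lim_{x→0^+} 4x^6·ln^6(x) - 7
The product is a 0·∞ indeterminate form at x → 0⁺.
Rewrite the product as 4·ln^6(x) / x^(-6) and apply L'Hôpital, or use the standard hierarchy x^(-6) ≫ |ln x|^6 as x → 0⁺.
The indeterminate product → 0, so the limit = -7.

Final answer: -7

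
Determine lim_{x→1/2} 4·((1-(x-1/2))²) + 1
Direct substitution at x = 1/2 gives 5.

Final answer: 5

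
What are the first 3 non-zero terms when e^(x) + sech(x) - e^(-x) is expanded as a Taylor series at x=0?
-x^2/2 + 2·x + 1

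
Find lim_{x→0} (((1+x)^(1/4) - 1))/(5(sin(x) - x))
Both numerator and denominator → 0 as x → 0; this is a 0/0 indeterminate form.
Expand each to leading order near x = 0: numerator ~ x/4, denominator ~ -5·x^3/6.
The limit of the ratio is -∞.

Final answer: -∞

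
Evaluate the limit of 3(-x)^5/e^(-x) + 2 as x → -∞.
The quotient is an ∞/∞ indeterminate form as x → -∞.
Compare growth rates of the dominant terms (exponentials ≫ polynomials ≫ logarithms), or apply L'Hôpital's rule; the quotient → 0.
Adding the constant: 0 + 2 = 2. Limit = 2.

Final answer: 2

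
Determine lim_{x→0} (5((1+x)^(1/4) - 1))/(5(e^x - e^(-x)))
Both numerator and denominator → 0 as x → 0; this is a 0/0 indeterminate form.
Expand each to leading order near x = 0: numerator ~ 5·x/4, denominator ~ 10·x.
The limit of the ratio is 1/8.

Final answer: 1/8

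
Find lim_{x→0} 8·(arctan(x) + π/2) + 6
Direct substitution at x = 0 gives 6 + 4·π.

Final answer: 6 + 4·π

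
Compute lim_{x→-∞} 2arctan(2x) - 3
Evaluate the dominant behaviour as x → -∞; each term tends to a finite value or vanishes.
Limit = -π - 3.

Final answer: -π - 3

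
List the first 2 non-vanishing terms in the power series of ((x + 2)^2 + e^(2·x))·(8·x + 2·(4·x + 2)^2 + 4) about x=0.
272·x + 60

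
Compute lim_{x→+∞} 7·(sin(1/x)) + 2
Evaluate the dominant behaviour as x → +∞; each term tends to a finite value or vanishes.
Limit = 2.

Final answer: 2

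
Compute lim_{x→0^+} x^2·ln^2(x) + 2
The product is a 0·∞ indeterminate form at x → 0⁺.
Rewrite the product as ln^2(x) / x^(-2) and apply L'Hôpital, or use the standard hierarchy x^(-2) ≫ |ln x|^2 as x → 0⁺.
The indeterminate product → 0, so the limit = 2.

Final answer: 2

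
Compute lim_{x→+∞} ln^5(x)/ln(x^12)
This is an ∞/∞ indeterminate form as x → +∞.
Write ln(x^12) = 12·ln(x), reducing the quotient to ln^4(x)/12 → ∞.
Limit = ∞.

Final answer: ∞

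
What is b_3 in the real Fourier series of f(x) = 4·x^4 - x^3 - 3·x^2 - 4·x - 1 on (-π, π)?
b_3 = (1/π) ∫_{-π}^{π} f(x)·sin(3x) dx.
Evaluate the integral (use parity and integration by parts as needed): b_3 = -2·π^2/3 - 20/9.

Final answer: -2·π^2/3 - 20/9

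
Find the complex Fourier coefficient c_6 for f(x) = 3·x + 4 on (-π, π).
Compute the real Fourier coefficients first: a_6 = 0, b_6 = -1.
Then c_6 = (a_6 − i·b_6)/2 = i/2.

Final answer: i/2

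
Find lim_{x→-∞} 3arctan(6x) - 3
Evaluate the dominant behaviour as x → -∞; each term tends to a finite value or vanishes.
Limit = -3·π/2 - 3.

Final answer: -3·π/2 - 3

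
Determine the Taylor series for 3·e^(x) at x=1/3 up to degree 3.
3·e^(1/3) + 3·e^(1/3)·(x - 1/3) + 3·e^(1/3)·(x - 1/3)^2/2 + e^(1/3)·(x - 1/3)^3/2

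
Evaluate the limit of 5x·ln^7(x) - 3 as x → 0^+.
The product is a 0·∞ indeterminate form at x → 0⁺.
Rewrite the product as 5·ln^7(x) / x^(-1) and apply L'Hôpital, or use the standard hierarchy x^(-1) ≫ |ln x|^7 as x → 0⁺.
The indeterminate product → 0, so the limit = -3.

Final answer: -3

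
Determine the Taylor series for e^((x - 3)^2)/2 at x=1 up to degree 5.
e^(4)/2 - 2·e^(4)·(x - 1) + 9·e^(4)·(x - 1)^2/2 - 22·e^(4)·(x - 1)^3/3 + 115·e^(4)·(x - 1)^4/12 - 53·e^(4)·(x - 1)^5/5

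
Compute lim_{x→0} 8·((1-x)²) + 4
Direct substitution at x = 0 gives 12.

Final answer: 12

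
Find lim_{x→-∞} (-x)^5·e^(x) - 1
The product is a 0·∞ indeterminate form at x → -∞.
Rewrite the product as (-x)^5 / e^(-x) (an ∞/∞ form) and apply L'Hôpital, or use the standard hierarchy e^(|x|) ≫ |(-x)^5| as x → -∞.
The indeterminate product → 0, so the limit = -1.

Final answer: -1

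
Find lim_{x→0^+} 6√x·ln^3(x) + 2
The product is a 0·∞ indeterminate form at x → 0⁺.
Rewrite the product as 6·ln^3(x) / x^(-1/2) and apply L'Hôpital, or use the standard hierarchy x^(-1/2) ≫ |ln x|^3 as x → 0⁺.
The indeterminate product → 0, so the limit = 2.

Final answer: 2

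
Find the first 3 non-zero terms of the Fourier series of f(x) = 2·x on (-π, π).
4·sin(x) - 2·sin(2·x) + 4·sin(3·x)/3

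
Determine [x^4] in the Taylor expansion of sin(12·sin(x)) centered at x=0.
Expand to order 4: sin(12·sin(x)) = -290·x^3 + 12·x + O(x^5).
The coefficient of x^4 is 0.

Final answer: 0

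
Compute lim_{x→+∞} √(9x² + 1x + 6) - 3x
As x → +∞: multiply by the conjugate to get (1x+6)/(√(9x²+1x+6)+3x); the denominator ~ 6x, so the limit is 1/6.
Limit = 1/6.

Final answer: 1/6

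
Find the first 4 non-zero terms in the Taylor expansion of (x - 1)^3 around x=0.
x^3 - 3·x^2 + 3·x - 1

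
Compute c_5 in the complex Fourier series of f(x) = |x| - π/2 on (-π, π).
Compute the real Fourier coefficients first: a_5 = -4/(25·π), b_5 = 0.
Then c_5 = (a_5 − i·b_5)/2 = -2/(25·π).

Final answer: -2/(25·π)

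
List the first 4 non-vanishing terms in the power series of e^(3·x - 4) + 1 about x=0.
9·x^3·e^(-4)/2 + 9·x^2·e^(-4)/2 + 3·x·e^(-4) + e^(-4) + 1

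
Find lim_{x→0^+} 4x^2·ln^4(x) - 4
The product is a 0·∞ indeterminate form at x → 0⁺.
Rewrite the product as 4·ln^4(x) / x^(-2) and apply L'Hôpital, or use the standard hierarchy x^(-2) ≫ |ln x|^4 as x → 0⁺.
The indeterminate product → 0, so the limit = -4.

Final answer: -4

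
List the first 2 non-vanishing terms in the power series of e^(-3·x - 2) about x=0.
-3·x·e^(-2) + e^(-2)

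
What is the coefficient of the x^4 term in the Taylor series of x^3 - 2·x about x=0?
Expand to order 4: x^3 - 2·x = x^3 - 2·x + O(x^5).
The coefficient of x^4 is 0.

Final answer: 0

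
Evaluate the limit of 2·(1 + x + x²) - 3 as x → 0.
Direct substitution at x = 0 gives -1.

Final answer: -1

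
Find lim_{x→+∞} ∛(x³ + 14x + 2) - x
This is an ∞ − ∞ indeterminate form.
Multiply by (A² + AB + B²)/(A² + AB + B²) where A = ∛(x³+14x + 2), B = x to use A³ − B³ = (A−B)(A²+AB+B²); the x³ terms cancel, leaving (14x + 2)/(A²+AB+B²) with denominator ~ 3x², so the limit is 0.
Limit = 0.

Final answer: 0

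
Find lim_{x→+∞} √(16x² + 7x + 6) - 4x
As x → +∞: multiply by the conjugate to get (7x+6)/(√(16x²+7x+6)+4x); the denominator ~ 8x, so the limit is 7/8.
Limit = 7/8.

Final answer: 7/8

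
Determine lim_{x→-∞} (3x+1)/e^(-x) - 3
The quotient is an ∞/∞ indeterminate form as x → -∞.
Compare growth rates of the dominant terms (exponentials ≫ polynomials ≫ logarithms), or apply L'Hôpital's rule; the quotient → 0.
Adding the constant: 0 - 3 = -3. Limit = -3.

Final answer: -3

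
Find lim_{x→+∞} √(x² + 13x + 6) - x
This is an ∞ − ∞ indeterminate form.
Multiply and divide by the conjugate √(x²+13x + 6) + x; the x² terms cancel, leaving (13x + 6)/(√(x²+13x + 6)+x) → 13/2.
Limit = 13/2.

Final answer: 13/2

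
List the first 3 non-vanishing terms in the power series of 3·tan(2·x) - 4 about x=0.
8·x^3 + 6·x - 4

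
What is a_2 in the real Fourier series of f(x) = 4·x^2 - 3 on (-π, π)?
a_2 = (1/π) ∫_{-π}^{π} f(x)·cos(2x) dx.
Evaluate the integral (use parity and integration by parts as needed): a_2 = 4.

Final answer: 4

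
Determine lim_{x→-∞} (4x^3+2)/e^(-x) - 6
The quotient is an ∞/∞ indeterminate form as x → -∞.
Compare growth rates of the dominant terms (exponentials ≫ polynomials ≫ logarithms), or apply L'Hôpital's rule; the quotient → 0.
Adding the constant: 0 - 6 = -6. Limit = -6.

Final answer: -6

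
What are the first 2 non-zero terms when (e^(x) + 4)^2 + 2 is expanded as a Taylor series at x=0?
10·x + 27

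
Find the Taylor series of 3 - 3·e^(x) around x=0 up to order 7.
-x^7/1680 - x^6/240 - x^5/40 - x^4/8 - x^3/2 - 3·x^2/2 - 3·x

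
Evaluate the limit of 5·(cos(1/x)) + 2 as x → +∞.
Evaluate the dominant behaviour as x → +∞; each term tends to a finite value or vanishes.
Limit = 7.

Final answer: 7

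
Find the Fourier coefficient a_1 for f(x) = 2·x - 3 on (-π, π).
a_1 = (1/π) ∫_{-π}^{π} f(x)·cos(1x) dx.
Evaluate the integral (use parity and integration by parts as needed): a_1 = 0.

Final answer: 0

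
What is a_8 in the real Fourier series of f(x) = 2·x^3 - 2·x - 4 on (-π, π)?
a_8 = (1/π) ∫_{-π}^{π} f(x)·cos(8x) dx.
Evaluate the integral (use parity and integration by parts as needed): a_8 = 0.

Final answer: 0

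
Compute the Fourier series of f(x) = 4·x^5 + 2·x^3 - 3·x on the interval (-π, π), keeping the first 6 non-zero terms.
(-156·π^2 + 8·π^4 + 930)·sin(x) + (-4·π^4 - 24 + 18·π^2)·sin(2·x) + (-124·π^2/27 + 86/81 + 8·π^4/3)·sin(3·x) + (-2·π^4 + 15/16 + 3·π^2/2)·sin(4·x) + (-12·π^2/25 - 678/625 + 8·π^4/5)·sin(5·x) + (-4·π^4/3 + 2·π^2/27 + 80/81)·sin(6·x)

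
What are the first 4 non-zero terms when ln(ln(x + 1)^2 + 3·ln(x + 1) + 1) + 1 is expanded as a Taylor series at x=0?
21·x^3/2 - 5·x^2 + 3·x + 1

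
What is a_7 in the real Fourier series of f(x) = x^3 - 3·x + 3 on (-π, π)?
a_7 = (1/π) ∫_{-π}^{π} f(x)·cos(7x) dx.
Evaluate the integral (use parity and integration by parts as needed): a_7 = 0.

Final answer: 0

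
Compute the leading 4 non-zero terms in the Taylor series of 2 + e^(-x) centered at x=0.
-x^3/6 + x^2/2 - x + 3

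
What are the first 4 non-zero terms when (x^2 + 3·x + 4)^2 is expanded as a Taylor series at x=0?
6·x^3 + 17·x^2 + 24·x + 16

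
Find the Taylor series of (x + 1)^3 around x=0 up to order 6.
x^3 + 3·x^2 + 3·x + 1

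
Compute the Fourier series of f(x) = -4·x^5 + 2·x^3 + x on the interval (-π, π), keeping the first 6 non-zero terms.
(-982 - 8·π^4 + 164·π^2)·sin(x) + (-22·π^2 + 32 + 4·π^4)·sin(2·x) + (-8·π^4/3 - 338/81 + 196·π^2/27)·sin(3·x) + (-7·π^2/2 + 13/16 + 2·π^4)·sin(4·x) + (-8·π^4/5 - 62/625 + 52·π^2/25)·sin(5·x) + (-38·π^2/27 - 8/81 + 4·π^4/3)·sin(6·x)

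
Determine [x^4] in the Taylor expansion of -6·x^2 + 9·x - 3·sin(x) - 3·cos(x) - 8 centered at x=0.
Expand to order 4: -6·x^2 + 9·x - 3·sin(x) - 3·cos(x) - 8 = -x^4/8 + x^3/2 - 9·x^2/2 + 6·x - 11 + O(x^5).
The coefficient of x^4 is -1/8.

Final answer: -1/8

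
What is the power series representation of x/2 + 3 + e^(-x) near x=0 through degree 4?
x^4/24 - x^3/6 + x^2/2 - x/2 + 4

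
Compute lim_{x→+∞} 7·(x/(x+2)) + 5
Evaluate the dominant behaviour as x → +∞; each term tends to a finite value or vanishes.
Limit = 12.

Final answer: 12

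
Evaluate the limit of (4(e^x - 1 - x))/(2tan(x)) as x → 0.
Both numerator and denominator → 0 as x → 0; this is a 0/0 indeterminate form.
Expand each to leading order near x = 0: numerator ~ 2·x^2, denominator ~ 2·x.
The limit of the ratio is 0.

Final answer: 0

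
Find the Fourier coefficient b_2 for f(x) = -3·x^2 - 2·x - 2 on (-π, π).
b_2 = (1/π) ∫_{-π}^{π} f(x)·sin(2x) dx.
Evaluate the integral (use parity and integration by parts as needed): b_2 = 2.

Final answer: 2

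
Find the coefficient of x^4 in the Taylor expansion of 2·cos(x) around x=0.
Expand to order 4: 2·cos(x) = x^4/12 - x^2 + 2 + O(x^5).
The coefficient of x^4 is 1/12.

Final answer: 1/12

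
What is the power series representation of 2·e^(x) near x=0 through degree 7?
x^7/2520 + x^6/360 + x^5/60 + x^4/12 + x^3/3 + x^2 + 2·x + 2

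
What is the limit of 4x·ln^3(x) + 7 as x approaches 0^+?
The product is a 0·∞ indeterminate form at x → 0⁺.
Rewrite the product as 4·ln^3(x) / x^(-1) and apply L'Hôpital, or use the standard hierarchy x^(-1) ≫ |ln x|^3 as x → 0⁺.
The indeterminate product → 0, so the limit = 7.

Final answer: 7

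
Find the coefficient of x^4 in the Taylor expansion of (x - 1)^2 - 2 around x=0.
Expand to order 4: (x - 1)^2 - 2 = x^2 - 2·x - 1 + O(x^5).
The coefficient of x^4 is 0.

Final answer: 0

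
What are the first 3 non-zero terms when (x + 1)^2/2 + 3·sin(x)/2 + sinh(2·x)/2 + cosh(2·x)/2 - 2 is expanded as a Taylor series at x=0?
3·x^2/2 + 7·x/2 - 1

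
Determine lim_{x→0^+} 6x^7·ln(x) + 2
The product is a 0·∞ indeterminate form at x → 0⁺.
Rewrite the product as 6·ln(x) / x^(-7) and apply L'Hôpital, or use the standard hierarchy x^(-7) ≫ |ln x| as x → 0⁺.
The indeterminate product → 0, so the limit = 2.

Final answer: 2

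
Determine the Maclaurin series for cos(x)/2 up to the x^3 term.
1/2 - x^2/4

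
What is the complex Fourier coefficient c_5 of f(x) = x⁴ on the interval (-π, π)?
Compute the real Fourier coefficients first: a_5 = 48/625 - 8·π^2/25, b_5 = 0.
Then c_5 = (a_5 − i·b_5)/2 = 24/625 - 4·π^2/25.

Final answer: 24/625 - 4·π^2/25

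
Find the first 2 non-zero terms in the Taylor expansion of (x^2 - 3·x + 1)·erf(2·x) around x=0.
-12·x^2/√(π) + 4·x/√(π)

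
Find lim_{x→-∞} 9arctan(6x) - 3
Evaluate the dominant behaviour as x → -∞; each term tends to a finite value or vanishes.
Limit = -9·π/2 - 3.

Final answer: -9·π/2 - 3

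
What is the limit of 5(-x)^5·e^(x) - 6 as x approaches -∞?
The product is a 0·∞ indeterminate form at x → -∞.
Rewrite the product as 5(-x)^5 / e^(-x) (an ∞/∞ form) and apply L'Hôpital, or use the standard hierarchy e^(|x|) ≫ |(-x)^5| as x → -∞.
The indeterminate product → 0, so the limit = -6.

Final answer: -6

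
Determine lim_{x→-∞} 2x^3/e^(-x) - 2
The quotient is an ∞/∞ indeterminate form as x → -∞.
Compare growth rates of the dominant terms (exponentials ≫ polynomials ≫ logarithms), or apply L'Hôpital's rule; the quotient → 0.
Adding the constant: 0 - 2 = -2. Limit = -2.

Final answer: -2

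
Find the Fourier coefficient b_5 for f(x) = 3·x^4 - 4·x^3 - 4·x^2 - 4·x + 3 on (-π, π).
b_5 = (1/π) ∫_{-π}^{π} f(x)·sin(5x) dx.
Evaluate the integral (use parity and integration by parts as needed): b_5 = -8·π^2/5 - 152/125.

Final answer: -8·π^2/5 - 152/125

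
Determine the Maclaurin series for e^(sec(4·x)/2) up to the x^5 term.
104·x^4·e^(1/2)/3 + 4·x^2·e^(1/2) + e^(1/2)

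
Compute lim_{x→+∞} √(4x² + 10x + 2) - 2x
As x → +∞: multiply by the conjugate to get (10x+2)/(√(4x²+10x+2)+2x); the denominator ~ 4x, so the limit is 10/4 = 5/2.
Limit = 5/2.

Final answer: 5/2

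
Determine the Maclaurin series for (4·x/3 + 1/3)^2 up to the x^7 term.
16·x^2/9 + 8·x/9 + 1/9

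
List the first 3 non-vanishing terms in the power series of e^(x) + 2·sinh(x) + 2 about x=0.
x^2/2 + 3·x + 3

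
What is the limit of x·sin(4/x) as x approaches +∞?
As x → +∞: let u = 4/x → 0⁺; then x·sin(4/x) = 4·sin(u)/u → 4·1 = 4.
Limit = 4.

Final answer: 4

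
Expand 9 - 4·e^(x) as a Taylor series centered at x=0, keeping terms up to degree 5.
-x^5/30 - x^4/6 - 2·x^3/3 - 2·x^2 - 4·x + 5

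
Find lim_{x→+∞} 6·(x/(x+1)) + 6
Evaluate the dominant behaviour as x → +∞; each term tends to a finite value or vanishes.
Limit = 12.

Final answer: 12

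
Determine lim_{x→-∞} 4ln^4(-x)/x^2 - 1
The quotient is an ∞/∞ indeterminate form as x → -∞.
Compare growth rates of the dominant terms (exponentials ≫ polynomials ≫ logarithms), or apply L'Hôpital's rule; the quotient → 0.
Adding the constant: 0 - 1 = -1. Limit = -1.

Final answer: -1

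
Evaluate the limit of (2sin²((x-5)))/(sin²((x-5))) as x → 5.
Both numerator and denominator → 0 as x → 5; this is a 0/0 indeterminate form.
Expand each to leading order near x = 5: numerator ~ 2·(x - 5)^2, denominator ~ (x - 5)^2.
The limit of the ratio is 2.

Final answer: 2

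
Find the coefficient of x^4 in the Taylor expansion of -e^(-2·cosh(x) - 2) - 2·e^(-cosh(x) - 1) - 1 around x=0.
Expand to order 4: -e^(-2·cosh(x) - 2) - 2·e^(-cosh(x) - 1) - 1 = x^4·(-e^(-2)/6 - 5·e^(-4)/12) + x^2·(e^(-4) + e^(-2)) - 1 - 2·e^(-2) - e^(-4) + O(x^5).
The coefficient of x^4 is -e^(-2)/6 - 5·e^(-4)/12.

Final answer: -e^(-2)/6 - 5·e^(-4)/12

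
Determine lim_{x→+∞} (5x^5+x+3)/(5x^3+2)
This is an ∞/∞ indeterminate form as x → +∞.
Divide numerator and denominator by x^5 and let the lower-order terms vanish; the numerator's degree 5 exceeds the denominator's degree 3, so the quotient diverges.
Limit = ∞.

Final answer: ∞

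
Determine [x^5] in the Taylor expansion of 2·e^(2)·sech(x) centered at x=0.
Expand to order 5: 2·e^(2)·sech(x) = 5·x^4·e^(2)/12 - x^2·e^(2) + 2·e^(2) + O(x^6).
The coefficient of x^5 is 0.

Final answer: 0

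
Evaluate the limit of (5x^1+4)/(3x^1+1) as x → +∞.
This is an ∞/∞ indeterminate form as x → +∞.
Divide numerator and denominator by x and let the lower-order terms vanish; the leading terms give 5/3.
Limit = 5/3.

Final answer: 5/3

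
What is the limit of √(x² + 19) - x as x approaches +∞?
This is an ∞ − ∞ indeterminate form.
Multiply and divide by the conjugate √(x²+19) + x; the x² terms cancel, leaving 19/(√(x²+19)+x) → 0.
Limit = 0.

Final answer: 0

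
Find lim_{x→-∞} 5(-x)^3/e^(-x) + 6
The quotient is an ∞/∞ indeterminate form as x → -∞.
Compare growth rates of the dominant terms (exponentials ≫ polynomials ≫ logarithms), or apply L'Hôpital's rule; the quotient → 0.
Adding the constant: 0 + 6 = 6. Limit = 6.

Final answer: 6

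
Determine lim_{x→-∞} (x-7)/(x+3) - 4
Evaluate the dominant behaviour as x → -∞; each term tends to a finite value or vanishes.
Limit = -3.

Final answer: -3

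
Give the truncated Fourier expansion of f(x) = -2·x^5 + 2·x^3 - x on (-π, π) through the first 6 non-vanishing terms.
(-506 - 4·π^4 + 84·π^2)·sin(x) + (-12·π^2 + 19 + 2·π^4)·sin(2·x) + (-4·π^4/3 - 286/81 + 116·π^2/27)·sin(3·x) + (-9·π^2/4 + 43/32 + π^4)·sin(4·x) + (-4·π^4/5 - 466/625 + 36·π^2/25)·sin(5·x) + (-28·π^2/27 + 41/81 + 2·π^4/3)·sin(6·x)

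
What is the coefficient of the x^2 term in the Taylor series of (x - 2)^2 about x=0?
Expand to order 2: (x - 2)^2 = x^2 - 4·x + 4 + O(x^3).
The coefficient of x^2 is 1.

Final answer: 1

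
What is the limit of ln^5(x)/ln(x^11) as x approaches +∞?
This is an ∞/∞ indeterminate form as x → +∞.
Write ln(x^11) = 11·ln(x), reducing the quotient to ln^4(x)/11 → ∞.
Limit = ∞.

Final answer: ∞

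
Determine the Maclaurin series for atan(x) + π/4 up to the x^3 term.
-x^3/3 + x + π/4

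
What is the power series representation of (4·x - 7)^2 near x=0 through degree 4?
16·x^2 - 56·x + 49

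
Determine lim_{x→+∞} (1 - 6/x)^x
As x → +∞: this is the defining limit (1 - 6/x)^x → e^(-6).
Limit = e^(-6).

Final answer: e^(-6)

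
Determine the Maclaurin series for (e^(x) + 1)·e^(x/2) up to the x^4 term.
41·x^4/192 + 7·x^3/12 + 5·x^2/4 + 2·x + 2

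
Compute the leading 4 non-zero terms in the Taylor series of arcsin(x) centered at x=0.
5·x^7/112 + 3·x^5/40 + x^3/6 + x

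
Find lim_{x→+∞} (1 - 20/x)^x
As x → +∞: this is the defining limit (1 - 20/x)^x → e^(-20).
Limit = e^(-20).

Final answer: e^(-20)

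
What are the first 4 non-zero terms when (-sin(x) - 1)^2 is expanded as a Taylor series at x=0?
-x^3/3 + x^2 + 2·x + 1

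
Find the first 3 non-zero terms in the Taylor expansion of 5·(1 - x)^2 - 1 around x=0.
5·x^2 - 10·x + 4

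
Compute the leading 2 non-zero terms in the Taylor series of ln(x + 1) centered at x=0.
-x^2/2 + x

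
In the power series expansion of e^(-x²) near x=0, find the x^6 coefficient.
Expand to order 6: e^(-x²) = -x^6/6 + x^4/2 - x^2 + 1 + O(x^7).
The coefficient of x^6 is -1/6.

Final answer: -1/6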